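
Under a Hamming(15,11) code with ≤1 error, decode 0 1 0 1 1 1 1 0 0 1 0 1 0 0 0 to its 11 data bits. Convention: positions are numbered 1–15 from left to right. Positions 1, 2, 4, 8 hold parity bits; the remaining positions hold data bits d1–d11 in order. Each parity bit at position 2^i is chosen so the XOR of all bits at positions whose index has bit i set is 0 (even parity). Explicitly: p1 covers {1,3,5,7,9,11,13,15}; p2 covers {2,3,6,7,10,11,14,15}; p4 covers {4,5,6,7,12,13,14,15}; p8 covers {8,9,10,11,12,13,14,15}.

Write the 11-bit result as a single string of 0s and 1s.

01110101000

s1 (pos 1,3,5,7,9,11,13,15): 0⊕0⊕1⊕1⊕0⊕0⊕0⊕0 = 0
s2 (pos 2,3,6,7,10,11,14,15): 1⊕0⊕1⊕1⊕1⊕0⊕0⊕0 = 0
s4 (pos 4,5,6,7,12,13,14,15): 1⊕1⊕1⊕1⊕1⊕0⊕0⊕0 = 1
s8 (pos 8,9,10,11,12,13,14,15): 0⊕0⊕1⊕0⊕1⊕0⊕0⊕0 = 0
Syndrome s8…s1 = 0100 → error at position 4.
Flip position 4: 010111100101000 → 010011100101000
Read data bits from positions 3,5,6,7,9,10,11,12,13,14,15: 01110101000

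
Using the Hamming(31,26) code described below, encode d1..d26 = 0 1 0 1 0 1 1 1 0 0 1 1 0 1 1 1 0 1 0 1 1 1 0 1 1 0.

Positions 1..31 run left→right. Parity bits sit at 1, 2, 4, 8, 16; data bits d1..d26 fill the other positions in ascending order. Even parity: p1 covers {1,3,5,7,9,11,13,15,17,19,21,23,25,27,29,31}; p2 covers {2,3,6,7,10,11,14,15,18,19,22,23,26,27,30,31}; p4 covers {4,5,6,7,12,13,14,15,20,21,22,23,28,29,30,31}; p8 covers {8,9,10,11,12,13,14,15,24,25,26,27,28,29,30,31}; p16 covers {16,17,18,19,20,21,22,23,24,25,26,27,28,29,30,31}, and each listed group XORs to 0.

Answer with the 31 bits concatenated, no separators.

Place data at non-parity positions: p1 p2 0 p4 1 0 1 p8 0 1 1 1 0 0 1 p16 1 0 1 1 1 0 1 0 1 1 1 0 1 1 0
p1 (pos 1,3,5,7,9,11,13,15,17,19,21,23,25,27,29,31): XOR of data positions = 0⊕1⊕1⊕0⊕1⊕0⊕1⊕1⊕1⊕1⊕1⊕1⊕1⊕1⊕0 = 1
p2 (pos 2,3,6,7,10,11,14,15,18,19,22,23,26,27,30,31): XOR of data positions = 0⊕0⊕1⊕1⊕1⊕0⊕1⊕0⊕1⊕0⊕1⊕1⊕1⊕1⊕0 = 1
p4 (pos 4,5,6,7,12,13,14,15,20,21,22,23,28,29,30,31): XOR of data positions = 1⊕0⊕1⊕1⊕0⊕0⊕1⊕1⊕1⊕0⊕1⊕0⊕1⊕1⊕0 = 1
p8 (pos 8,9,10,11,12,13,14,15,24,25,26,27,28,29,30,31): XOR of data positions = 0⊕1⊕1⊕1⊕0⊕0⊕1⊕0⊕1⊕1⊕1⊕0⊕1⊕1⊕0 = 1
p16 (pos 16,17,18,19,20,21,22,23,24,25,26,27,28,29,30,31): XOR of data positions = 1⊕0⊕1⊕1⊕1⊕0⊕1⊕0⊕1⊕1⊕1⊕0⊕1⊕1⊕0 = 0
Codeword: 1101101101110010101110101110110

1101101101110010101110101110110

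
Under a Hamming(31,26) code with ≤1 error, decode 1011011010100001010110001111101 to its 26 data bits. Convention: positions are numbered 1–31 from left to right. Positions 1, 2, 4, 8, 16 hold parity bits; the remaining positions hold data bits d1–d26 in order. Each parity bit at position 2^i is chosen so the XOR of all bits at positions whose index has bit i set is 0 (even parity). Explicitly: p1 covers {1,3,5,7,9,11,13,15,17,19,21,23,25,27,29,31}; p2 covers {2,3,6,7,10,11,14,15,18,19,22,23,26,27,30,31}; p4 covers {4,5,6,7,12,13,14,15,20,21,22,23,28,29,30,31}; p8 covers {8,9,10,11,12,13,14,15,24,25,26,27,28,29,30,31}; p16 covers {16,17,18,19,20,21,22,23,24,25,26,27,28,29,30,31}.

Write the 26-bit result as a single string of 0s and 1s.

10111010000010110001111101

s1 (pos 1,3,5,7,9,11,13,15,17,19,21,23,25,27,29,31): 1⊕1⊕0⊕1⊕1⊕1⊕0⊕0⊕0⊕0⊕1⊕0⊕1⊕1⊕1⊕1 = 0
s2 (pos 2,3,6,7,10,11,14,15,18,19,22,23,26,27,30,31): 0⊕1⊕1⊕1⊕0⊕1⊕0⊕0⊕1⊕0⊕0⊕0⊕1⊕1⊕0⊕1 = 0
s4 (pos 4,5,6,7,12,13,14,15,20,21,22,23,28,29,30,31): 1⊕0⊕1⊕1⊕0⊕0⊕0⊕0⊕1⊕1⊕0⊕0⊕1⊕1⊕0⊕1 = 0
s8 (pos 8,9,10,11,12,13,14,15,24,25,26,27,28,29,30,31): 0⊕1⊕0⊕1⊕0⊕0⊕0⊕0⊕0⊕1⊕1⊕1⊕1⊕1⊕0⊕1 = 0
s16 (pos 16,17,18,19,20,21,22,23,24,25,26,27,28,29,30,31): 1⊕0⊕1⊕0⊕1⊕1⊕0⊕0⊕0⊕1⊕1⊕1⊕1⊕1⊕0⊕1 = 0
Syndrome s16…s1 = 00000 → no error.
Read data bits from positions 3,5,6,7,9,10,11,12,13,14,15,17,18,19,20,21,22,23,24,25,26,27,28,29,30,31: 10111010000010110001111101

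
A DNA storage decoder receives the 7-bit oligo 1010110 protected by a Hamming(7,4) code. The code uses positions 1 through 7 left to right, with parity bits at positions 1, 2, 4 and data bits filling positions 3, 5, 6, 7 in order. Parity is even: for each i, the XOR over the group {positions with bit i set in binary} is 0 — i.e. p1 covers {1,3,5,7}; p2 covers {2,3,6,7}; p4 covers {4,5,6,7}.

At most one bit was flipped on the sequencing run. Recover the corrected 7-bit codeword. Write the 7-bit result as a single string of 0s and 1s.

0010110

s1 (pos 1,3,5,7): 1⊕1⊕1⊕0 = 1
s2 (pos 2,3,6,7): 0⊕1⊕1⊕0 = 0
s4 (pos 4,5,6,7): 0⊕1⊕1⊕0 = 0
Syndrome s4…s1 = 001 → error at position 1.
Flip position 1: 1010110 → 0010110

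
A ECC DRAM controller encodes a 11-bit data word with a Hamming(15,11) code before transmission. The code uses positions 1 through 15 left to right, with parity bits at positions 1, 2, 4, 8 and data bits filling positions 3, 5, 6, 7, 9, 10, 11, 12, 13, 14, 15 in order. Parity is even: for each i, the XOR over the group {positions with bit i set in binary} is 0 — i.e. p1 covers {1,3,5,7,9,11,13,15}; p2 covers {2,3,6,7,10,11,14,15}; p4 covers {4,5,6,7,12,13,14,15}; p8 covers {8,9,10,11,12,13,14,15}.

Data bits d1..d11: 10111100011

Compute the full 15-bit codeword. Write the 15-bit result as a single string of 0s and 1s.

Place data at non-parity positions: p1 p2 1 p4 0 1 1 p8 1 1 0 0 0 1 1
p1 (pos 1,3,5,7,9,11,13,15): XOR of data positions = 1⊕0⊕1⊕1⊕0⊕0⊕1 = 0
p2 (pos 2,3,6,7,10,11,14,15): XOR of data positions = 1⊕1⊕1⊕1⊕0⊕1⊕1 = 0
p4 (pos 4,5,6,7,12,13,14,15): XOR of data positions = 0⊕1⊕1⊕0⊕0⊕1⊕1 = 0
p8 (pos 8,9,10,11,12,13,14,15): XOR of data positions = 1⊕1⊕0⊕0⊕0⊕1⊕1 = 0
Codeword: 001001101100011

001001101100011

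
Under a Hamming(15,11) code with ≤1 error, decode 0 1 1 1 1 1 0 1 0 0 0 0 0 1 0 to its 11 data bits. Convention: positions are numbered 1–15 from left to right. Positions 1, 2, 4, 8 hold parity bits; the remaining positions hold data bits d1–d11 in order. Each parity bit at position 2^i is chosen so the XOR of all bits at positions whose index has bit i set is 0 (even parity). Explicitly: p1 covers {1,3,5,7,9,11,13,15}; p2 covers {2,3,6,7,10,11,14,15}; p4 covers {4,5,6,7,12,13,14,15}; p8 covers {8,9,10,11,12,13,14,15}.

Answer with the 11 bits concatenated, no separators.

11100000010

s1 (pos 1,3,5,7,9,11,13,15): 0⊕1⊕1⊕0⊕0⊕0⊕0⊕0 = 0
s2 (pos 2,3,6,7,10,11,14,15): 1⊕1⊕1⊕0⊕0⊕0⊕1⊕0 = 0
s4 (pos 4,5,6,7,12,13,14,15): 1⊕1⊕1⊕0⊕0⊕0⊕1⊕0 = 0
s8 (pos 8,9,10,11,12,13,14,15): 1⊕0⊕0⊕0⊕0⊕0⊕1⊕0 = 0
Syndrome s8…s1 = 0000 → no error.
Read data bits from positions 3,5,6,7,9,10,11,12,13,14,15: 11100000010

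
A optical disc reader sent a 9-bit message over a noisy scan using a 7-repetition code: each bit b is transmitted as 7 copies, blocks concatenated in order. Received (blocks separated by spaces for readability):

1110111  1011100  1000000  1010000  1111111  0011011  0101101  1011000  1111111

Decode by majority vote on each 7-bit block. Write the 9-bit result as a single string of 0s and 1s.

110011101

Block 1 (1110111): 6 ones → 1
Block 2 (1011100): 4 ones → 1
Block 3 (1000000): 1 one → 0
Block 4 (1010000): 2 ones → 0
Block 5 (1111111): 7 ones → 1
Block 6 (0011011): 4 ones → 1
Block 7 (0101101): 4 ones → 1
Block 8 (1011000): 3 ones → 0
Block 9 (1111111): 7 ones → 1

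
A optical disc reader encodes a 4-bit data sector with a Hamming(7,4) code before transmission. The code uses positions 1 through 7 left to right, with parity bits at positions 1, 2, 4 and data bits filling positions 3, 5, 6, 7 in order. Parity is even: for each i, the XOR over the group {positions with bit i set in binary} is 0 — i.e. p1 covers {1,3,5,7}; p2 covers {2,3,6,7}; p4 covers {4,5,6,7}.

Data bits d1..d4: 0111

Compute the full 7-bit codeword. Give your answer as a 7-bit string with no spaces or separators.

Place data at non-parity positions: p1 p2 0 p4 1 1 1
p1 (pos 1,3,5,7): XOR of data positions = 0⊕1⊕1 = 0
p2 (pos 2,3,6,7): XOR of data positions = 0⊕1⊕1 = 0
p4 (pos 4,5,6,7): XOR of data positions = 1⊕1⊕1 = 1
Codeword: 0001111

0001111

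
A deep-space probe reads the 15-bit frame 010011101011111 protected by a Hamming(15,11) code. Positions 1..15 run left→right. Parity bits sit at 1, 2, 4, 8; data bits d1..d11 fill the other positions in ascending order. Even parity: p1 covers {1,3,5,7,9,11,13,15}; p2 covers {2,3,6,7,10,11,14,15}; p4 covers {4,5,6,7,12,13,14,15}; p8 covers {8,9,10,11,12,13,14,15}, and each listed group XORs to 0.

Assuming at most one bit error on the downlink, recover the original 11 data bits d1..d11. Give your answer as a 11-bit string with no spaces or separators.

01111011111

s1 (pos 1,3,5,7,9,11,13,15): 0⊕0⊕1⊕1⊕1⊕1⊕1⊕1 = 0
s2 (pos 2,3,6,7,10,11,14,15): 1⊕0⊕1⊕1⊕0⊕1⊕1⊕1 = 0
s4 (pos 4,5,6,7,12,13,14,15): 0⊕1⊕1⊕1⊕1⊕1⊕1⊕1 = 1
s8 (pos 8,9,10,11,12,13,14,15): 0⊕1⊕0⊕1⊕1⊕1⊕1⊕1 = 0
Syndrome s8…s1 = 0100 → error at position 4.
Flip position 4: 010011101011111 → 010111101011111
Read data bits from positions 3,5,6,7,9,10,11,12,13,14,15: 01111011111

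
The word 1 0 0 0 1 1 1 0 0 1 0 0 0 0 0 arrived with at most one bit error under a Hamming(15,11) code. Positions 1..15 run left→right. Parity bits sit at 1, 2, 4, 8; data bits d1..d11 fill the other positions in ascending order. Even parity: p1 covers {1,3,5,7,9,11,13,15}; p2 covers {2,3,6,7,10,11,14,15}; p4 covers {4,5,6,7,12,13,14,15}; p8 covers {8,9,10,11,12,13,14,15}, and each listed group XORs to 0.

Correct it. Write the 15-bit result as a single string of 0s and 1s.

100011100100001

s1 (pos 1,3,5,7,9,11,13,15): 1⊕0⊕1⊕1⊕0⊕0⊕0⊕0 = 1
s2 (pos 2,3,6,7,10,11,14,15): 0⊕0⊕1⊕1⊕1⊕0⊕0⊕0 = 1
s4 (pos 4,5,6,7,12,13,14,15): 0⊕1⊕1⊕1⊕0⊕0⊕0⊕0 = 1
s8 (pos 8,9,10,11,12,13,14,15): 0⊕0⊕1⊕0⊕0⊕0⊕0⊕0 = 1
Syndrome s8…s1 = 1111 → error at position 15.
Flip position 15: 100011100100000 → 100011100100001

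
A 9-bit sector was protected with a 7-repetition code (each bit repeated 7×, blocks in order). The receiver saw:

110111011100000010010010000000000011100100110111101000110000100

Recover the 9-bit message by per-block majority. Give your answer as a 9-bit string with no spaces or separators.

Block 1 (1101110): 5 ones → 1
Block 2 (1110000): 3 ones → 0
Block 3 (0010010): 2 ones → 0
Block 4 (0100000): 1 one → 0
Block 5 (0000001): 1 one → 0
Block 6 (1100100): 3 ones → 0
Block 7 (1101111): 6 ones → 1
Block 8 (0100011): 3 ones → 0
Block 9 (0000100): 1 one → 0

100000100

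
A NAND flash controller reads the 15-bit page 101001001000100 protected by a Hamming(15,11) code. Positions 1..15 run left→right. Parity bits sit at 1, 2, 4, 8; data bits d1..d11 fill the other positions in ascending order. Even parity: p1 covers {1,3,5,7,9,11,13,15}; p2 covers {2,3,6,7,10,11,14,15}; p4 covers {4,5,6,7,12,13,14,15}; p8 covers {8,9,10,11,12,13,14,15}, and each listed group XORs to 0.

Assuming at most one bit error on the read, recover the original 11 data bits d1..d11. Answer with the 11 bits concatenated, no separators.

10101000100

s1 (pos 1,3,5,7,9,11,13,15): 1⊕1⊕0⊕0⊕1⊕0⊕1⊕0 = 0
s2 (pos 2,3,6,7,10,11,14,15): 0⊕1⊕1⊕0⊕0⊕0⊕0⊕0 = 0
s4 (pos 4,5,6,7,12,13,14,15): 0⊕0⊕1⊕0⊕0⊕1⊕0⊕0 = 0
s8 (pos 8,9,10,11,12,13,14,15): 0⊕1⊕0⊕0⊕0⊕1⊕0⊕0 = 0
Syndrome s8…s1 = 0000 → no error.
Read data bits from positions 3,5,6,7,9,10,11,12,13,14,15: 10101000100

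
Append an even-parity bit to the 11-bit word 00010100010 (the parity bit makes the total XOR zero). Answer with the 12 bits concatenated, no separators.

XOR of the 11 data bits: 0⊕0⊕0⊕1⊕0⊕1⊕0⊕0⊕0⊕1⊕0 = 1
Parity bit = 1 (so all 12 bits XOR to 0).

000101000101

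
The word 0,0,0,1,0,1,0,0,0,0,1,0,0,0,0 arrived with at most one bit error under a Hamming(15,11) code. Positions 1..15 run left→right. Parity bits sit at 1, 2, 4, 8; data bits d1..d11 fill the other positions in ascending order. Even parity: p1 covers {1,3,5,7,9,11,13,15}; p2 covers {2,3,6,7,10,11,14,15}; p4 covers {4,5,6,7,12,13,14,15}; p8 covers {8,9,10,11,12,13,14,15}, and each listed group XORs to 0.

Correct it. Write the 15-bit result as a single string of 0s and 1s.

s1 (pos 1,3,5,7,9,11,13,15): 0⊕0⊕0⊕0⊕0⊕1⊕0⊕0 = 1
s2 (pos 2,3,6,7,10,11,14,15): 0⊕0⊕1⊕0⊕0⊕1⊕0⊕0 = 0
s4 (pos 4,5,6,7,12,13,14,15): 1⊕0⊕1⊕0⊕0⊕0⊕0⊕0 = 0
s8 (pos 8,9,10,11,12,13,14,15): 0⊕0⊕0⊕1⊕0⊕0⊕0⊕0 = 1
Syndrome s8…s1 = 1001 → error at position 9.
Flip position 9: 000101000010000 → 000101001010000

000101001010000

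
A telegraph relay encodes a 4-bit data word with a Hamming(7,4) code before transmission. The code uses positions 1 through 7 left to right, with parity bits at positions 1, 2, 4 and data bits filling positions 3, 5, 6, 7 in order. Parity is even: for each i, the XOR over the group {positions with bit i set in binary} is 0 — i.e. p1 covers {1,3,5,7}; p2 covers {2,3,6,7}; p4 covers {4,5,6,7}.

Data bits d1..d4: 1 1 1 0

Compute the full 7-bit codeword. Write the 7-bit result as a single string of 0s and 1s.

0010110

Place data at non-parity positions: p1 p2 1 p4 1 1 0
p1 (pos 1,3,5,7): XOR of data positions = 1⊕1⊕0 = 0
p2 (pos 2,3,6,7): XOR of data positions = 1⊕1⊕0 = 0
p4 (pos 4,5,6,7): XOR of data positions = 1⊕1⊕0 = 0
Codeword: 0010110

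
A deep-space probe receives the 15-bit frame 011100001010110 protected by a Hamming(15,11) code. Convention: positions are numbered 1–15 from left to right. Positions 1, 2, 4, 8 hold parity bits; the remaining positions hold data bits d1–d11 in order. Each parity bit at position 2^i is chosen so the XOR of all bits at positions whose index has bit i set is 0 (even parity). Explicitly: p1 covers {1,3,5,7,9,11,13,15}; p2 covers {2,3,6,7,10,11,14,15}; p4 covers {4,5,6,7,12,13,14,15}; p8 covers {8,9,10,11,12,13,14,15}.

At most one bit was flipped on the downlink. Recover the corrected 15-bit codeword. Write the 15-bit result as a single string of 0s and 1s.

011000001010110

s1 (pos 1,3,5,7,9,11,13,15): 0⊕1⊕0⊕0⊕1⊕1⊕1⊕0 = 0
s2 (pos 2,3,6,7,10,11,14,15): 1⊕1⊕0⊕0⊕0⊕1⊕1⊕0 = 0
s4 (pos 4,5,6,7,12,13,14,15): 1⊕0⊕0⊕0⊕0⊕1⊕1⊕0 = 1
s8 (pos 8,9,10,11,12,13,14,15): 0⊕1⊕0⊕1⊕0⊕1⊕1⊕0 = 0
Syndrome s8…s1 = 0100 → error at position 4.
Flip position 4: 011100001010110 → 011000001010110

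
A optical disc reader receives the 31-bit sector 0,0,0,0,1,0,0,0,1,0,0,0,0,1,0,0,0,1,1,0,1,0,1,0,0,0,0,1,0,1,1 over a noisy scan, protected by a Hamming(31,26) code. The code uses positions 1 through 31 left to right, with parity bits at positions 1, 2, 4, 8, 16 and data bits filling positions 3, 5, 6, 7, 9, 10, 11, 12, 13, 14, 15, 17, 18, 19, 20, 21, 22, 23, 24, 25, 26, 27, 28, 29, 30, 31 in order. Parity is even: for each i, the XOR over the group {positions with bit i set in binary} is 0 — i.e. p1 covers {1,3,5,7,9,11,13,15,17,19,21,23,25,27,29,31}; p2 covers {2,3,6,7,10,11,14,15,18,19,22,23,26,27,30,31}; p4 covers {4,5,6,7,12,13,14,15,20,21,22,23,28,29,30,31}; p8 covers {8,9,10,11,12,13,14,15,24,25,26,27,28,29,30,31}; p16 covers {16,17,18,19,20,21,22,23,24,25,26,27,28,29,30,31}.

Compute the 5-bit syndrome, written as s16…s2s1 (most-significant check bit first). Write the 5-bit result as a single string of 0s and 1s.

s1 (pos 1,3,5,7,9,11,13,15,17,19,21,23,25,27,29,31): 0⊕0⊕1⊕0⊕1⊕0⊕0⊕0⊕0⊕1⊕1⊕1⊕0⊕0⊕0⊕1 = 0
s2 (pos 2,3,6,7,10,11,14,15,18,19,22,23,26,27,30,31): 0⊕0⊕0⊕0⊕0⊕0⊕1⊕0⊕1⊕1⊕0⊕1⊕0⊕0⊕1⊕1 = 0
s4 (pos 4,5,6,7,12,13,14,15,20,21,22,23,28,29,30,31): 0⊕1⊕0⊕0⊕0⊕0⊕1⊕0⊕0⊕1⊕0⊕1⊕1⊕0⊕1⊕1 = 1
s8 (pos 8,9,10,11,12,13,14,15,24,25,26,27,28,29,30,31): 0⊕1⊕0⊕0⊕0⊕0⊕1⊕0⊕0⊕0⊕0⊕0⊕1⊕0⊕1⊕1 = 1
s16 (pos 16,17,18,19,20,21,22,23,24,25,26,27,28,29,30,31): 0⊕0⊕1⊕1⊕0⊕1⊕0⊕1⊕0⊕0⊕0⊕0⊕1⊕0⊕1⊕1 = 1
Syndrome s16…s1 = 11100 → error at position 28.

11100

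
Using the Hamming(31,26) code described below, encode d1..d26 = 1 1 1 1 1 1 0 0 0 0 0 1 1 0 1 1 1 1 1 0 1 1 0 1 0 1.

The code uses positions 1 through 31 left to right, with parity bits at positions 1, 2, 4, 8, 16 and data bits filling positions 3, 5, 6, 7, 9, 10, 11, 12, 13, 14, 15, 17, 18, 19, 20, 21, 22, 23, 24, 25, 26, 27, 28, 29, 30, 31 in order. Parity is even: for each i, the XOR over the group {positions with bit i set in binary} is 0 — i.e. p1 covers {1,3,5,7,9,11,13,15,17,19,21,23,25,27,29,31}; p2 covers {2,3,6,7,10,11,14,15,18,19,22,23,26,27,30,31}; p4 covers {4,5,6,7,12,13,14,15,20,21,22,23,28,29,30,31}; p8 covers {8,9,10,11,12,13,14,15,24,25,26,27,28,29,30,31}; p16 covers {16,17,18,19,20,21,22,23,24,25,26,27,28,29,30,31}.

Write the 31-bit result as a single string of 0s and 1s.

0011111111000001110111110110101

Place data at non-parity positions: p1 p2 1 p4 1 1 1 p8 1 1 0 0 0 0 0 p16 1 1 0 1 1 1 1 1 0 1 1 0 1 0 1
p1 (pos 1,3,5,7,9,11,13,15,17,19,21,23,25,27,29,31): XOR of data positions = 1⊕1⊕1⊕1⊕0⊕0⊕0⊕1⊕0⊕1⊕1⊕0⊕1⊕1⊕1 = 0
p2 (pos 2,3,6,7,10,11,14,15,18,19,22,23,26,27,30,31): XOR of data positions = 1⊕1⊕1⊕1⊕0⊕0⊕0⊕1⊕0⊕1⊕1⊕1⊕1⊕0⊕1 = 0
p4 (pos 4,5,6,7,12,13,14,15,20,21,22,23,28,29,30,31): XOR of data positions = 1⊕1⊕1⊕0⊕0⊕0⊕0⊕1⊕1⊕1⊕1⊕0⊕1⊕0⊕1 = 1
p8 (pos 8,9,10,11,12,13,14,15,24,25,26,27,28,29,30,31): XOR of data positions = 1⊕1⊕0⊕0⊕0⊕0⊕0⊕1⊕0⊕1⊕1⊕0⊕1⊕0⊕1 = 1
p16 (pos 16,17,18,19,20,21,22,23,24,25,26,27,28,29,30,31): XOR of data positions = 1⊕1⊕0⊕1⊕1⊕1⊕1⊕1⊕0⊕1⊕1⊕0⊕1⊕0⊕1 = 1
Codeword: 0011111111000001110111110110101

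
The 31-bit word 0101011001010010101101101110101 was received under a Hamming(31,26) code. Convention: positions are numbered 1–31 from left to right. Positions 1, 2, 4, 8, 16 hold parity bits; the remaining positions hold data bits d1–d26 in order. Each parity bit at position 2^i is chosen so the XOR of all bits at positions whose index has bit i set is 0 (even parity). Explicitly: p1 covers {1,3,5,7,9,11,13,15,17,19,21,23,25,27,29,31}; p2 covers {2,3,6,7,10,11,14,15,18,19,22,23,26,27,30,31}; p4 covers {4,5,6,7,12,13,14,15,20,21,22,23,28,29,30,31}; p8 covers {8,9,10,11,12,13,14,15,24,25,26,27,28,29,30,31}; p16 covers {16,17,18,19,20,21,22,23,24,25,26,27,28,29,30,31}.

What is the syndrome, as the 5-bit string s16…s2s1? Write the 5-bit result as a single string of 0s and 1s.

00011

s1 (pos 1,3,5,7,9,11,13,15,17,19,21,23,25,27,29,31): 0⊕0⊕0⊕1⊕0⊕0⊕0⊕1⊕1⊕1⊕0⊕1⊕1⊕1⊕1⊕1 = 1
s2 (pos 2,3,6,7,10,11,14,15,18,19,22,23,26,27,30,31): 1⊕0⊕1⊕1⊕1⊕0⊕0⊕1⊕0⊕1⊕1⊕1⊕1⊕1⊕0⊕1 = 1
s4 (pos 4,5,6,7,12,13,14,15,20,21,22,23,28,29,30,31): 1⊕0⊕1⊕1⊕1⊕0⊕0⊕1⊕1⊕0⊕1⊕1⊕0⊕1⊕0⊕1 = 0
s8 (pos 8,9,10,11,12,13,14,15,24,25,26,27,28,29,30,31): 0⊕0⊕1⊕0⊕1⊕0⊕0⊕1⊕0⊕1⊕1⊕1⊕0⊕1⊕0⊕1 = 0
s16 (pos 16,17,18,19,20,21,22,23,24,25,26,27,28,29,30,31): 0⊕1⊕0⊕1⊕1⊕0⊕1⊕1⊕0⊕1⊕1⊕1⊕0⊕1⊕0⊕1 = 0
Syndrome s16…s1 = 00011 → error at position 3.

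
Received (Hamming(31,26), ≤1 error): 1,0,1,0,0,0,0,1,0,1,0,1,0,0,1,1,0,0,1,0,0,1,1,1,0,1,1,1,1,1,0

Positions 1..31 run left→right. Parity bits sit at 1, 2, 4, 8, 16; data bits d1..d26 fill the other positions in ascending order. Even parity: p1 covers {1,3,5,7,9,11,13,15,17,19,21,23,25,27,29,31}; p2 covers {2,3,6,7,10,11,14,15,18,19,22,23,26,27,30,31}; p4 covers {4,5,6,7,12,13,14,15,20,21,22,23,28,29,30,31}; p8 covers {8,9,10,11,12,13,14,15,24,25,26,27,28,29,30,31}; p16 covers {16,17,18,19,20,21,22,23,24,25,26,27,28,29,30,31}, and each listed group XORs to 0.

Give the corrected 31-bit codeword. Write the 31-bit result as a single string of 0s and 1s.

s1 (pos 1,3,5,7,9,11,13,15,17,19,21,23,25,27,29,31): 1⊕1⊕0⊕0⊕0⊕0⊕0⊕1⊕0⊕1⊕0⊕1⊕0⊕1⊕1⊕0 = 1
s2 (pos 2,3,6,7,10,11,14,15,18,19,22,23,26,27,30,31): 0⊕1⊕0⊕0⊕1⊕0⊕0⊕1⊕0⊕1⊕1⊕1⊕1⊕1⊕1⊕0 = 1
s4 (pos 4,5,6,7,12,13,14,15,20,21,22,23,28,29,30,31): 0⊕0⊕0⊕0⊕1⊕0⊕0⊕1⊕0⊕0⊕1⊕1⊕1⊕1⊕1⊕0 = 1
s8 (pos 8,9,10,11,12,13,14,15,24,25,26,27,28,29,30,31): 1⊕0⊕1⊕0⊕1⊕0⊕0⊕1⊕1⊕0⊕1⊕1⊕1⊕1⊕1⊕0 = 0
s16 (pos 16,17,18,19,20,21,22,23,24,25,26,27,28,29,30,31): 1⊕0⊕0⊕1⊕0⊕0⊕1⊕1⊕1⊕0⊕1⊕1⊕1⊕1⊕1⊕0 = 0
Syndrome s16…s1 = 00111 → error at position 7.
Flip position 7: 1010000101010011001001110111110 → 1010001101010011001001110111110

1010001101010011001001110111110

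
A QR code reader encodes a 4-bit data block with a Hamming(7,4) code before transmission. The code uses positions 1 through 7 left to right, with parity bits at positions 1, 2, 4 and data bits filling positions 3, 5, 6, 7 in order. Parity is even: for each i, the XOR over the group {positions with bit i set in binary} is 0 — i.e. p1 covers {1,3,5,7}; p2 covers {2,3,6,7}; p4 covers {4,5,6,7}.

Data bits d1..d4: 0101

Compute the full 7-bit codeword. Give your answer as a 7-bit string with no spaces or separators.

0100101

Place data at non-parity positions: p1 p2 0 p4 1 0 1
p1 (pos 1,3,5,7): XOR of data positions = 0⊕1⊕1 = 0
p2 (pos 2,3,6,7): XOR of data positions = 0⊕0⊕1 = 1
p4 (pos 4,5,6,7): XOR of data positions = 1⊕0⊕1 = 0
Codeword: 0100101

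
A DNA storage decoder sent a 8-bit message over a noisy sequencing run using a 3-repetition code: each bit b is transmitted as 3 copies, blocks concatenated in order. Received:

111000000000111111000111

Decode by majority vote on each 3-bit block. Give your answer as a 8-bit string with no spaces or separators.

Block 1 (111): 3 ones → 1
Block 2 (000): 0 ones → 0
Block 3 (000): 0 ones → 0
Block 4 (000): 0 ones → 0
Block 5 (111): 3 ones → 1
Block 6 (111): 3 ones → 1
Block 7 (000): 0 ones → 0
Block 8 (111): 3 ones → 1

10001101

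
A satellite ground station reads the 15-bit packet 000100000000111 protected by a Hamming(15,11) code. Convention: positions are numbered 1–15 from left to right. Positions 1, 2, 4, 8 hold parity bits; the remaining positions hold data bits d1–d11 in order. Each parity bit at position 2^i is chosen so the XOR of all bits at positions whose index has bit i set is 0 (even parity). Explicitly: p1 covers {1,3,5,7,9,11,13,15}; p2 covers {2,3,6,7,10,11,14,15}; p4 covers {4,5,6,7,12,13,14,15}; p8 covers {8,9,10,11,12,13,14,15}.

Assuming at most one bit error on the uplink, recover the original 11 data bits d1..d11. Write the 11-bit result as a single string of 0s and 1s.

00000000111

s1 (pos 1,3,5,7,9,11,13,15): 0⊕0⊕0⊕0⊕0⊕0⊕1⊕1 = 0
s2 (pos 2,3,6,7,10,11,14,15): 0⊕0⊕0⊕0⊕0⊕0⊕1⊕1 = 0
s4 (pos 4,5,6,7,12,13,14,15): 1⊕0⊕0⊕0⊕0⊕1⊕1⊕1 = 0
s8 (pos 8,9,10,11,12,13,14,15): 0⊕0⊕0⊕0⊕0⊕1⊕1⊕1 = 1
Syndrome s8…s1 = 1000 → error at position 8.
Flip position 8: 000100000000111 → 000100010000111
Read data bits from positions 3,5,6,7,9,10,11,12,13,14,15: 00000000111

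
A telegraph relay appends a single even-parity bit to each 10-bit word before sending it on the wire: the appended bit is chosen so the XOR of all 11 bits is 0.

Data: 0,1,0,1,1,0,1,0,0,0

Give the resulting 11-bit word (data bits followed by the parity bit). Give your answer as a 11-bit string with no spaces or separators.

01011010000

XOR of the 10 data bits: 0⊕1⊕0⊕1⊕1⊕0⊕1⊕0⊕0⊕0 = 0
Parity bit = 0 (so all 11 bits XOR to 0).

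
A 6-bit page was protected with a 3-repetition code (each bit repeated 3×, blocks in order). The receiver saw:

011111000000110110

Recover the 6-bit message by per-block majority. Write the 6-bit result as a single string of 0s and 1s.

110011

Block 1 (011): 2 ones → 1
Block 2 (111): 3 ones → 1
Block 3 (000): 0 ones → 0
Block 4 (000): 0 ones → 0
Block 5 (110): 2 ones → 1
Block 6 (110): 2 ones → 1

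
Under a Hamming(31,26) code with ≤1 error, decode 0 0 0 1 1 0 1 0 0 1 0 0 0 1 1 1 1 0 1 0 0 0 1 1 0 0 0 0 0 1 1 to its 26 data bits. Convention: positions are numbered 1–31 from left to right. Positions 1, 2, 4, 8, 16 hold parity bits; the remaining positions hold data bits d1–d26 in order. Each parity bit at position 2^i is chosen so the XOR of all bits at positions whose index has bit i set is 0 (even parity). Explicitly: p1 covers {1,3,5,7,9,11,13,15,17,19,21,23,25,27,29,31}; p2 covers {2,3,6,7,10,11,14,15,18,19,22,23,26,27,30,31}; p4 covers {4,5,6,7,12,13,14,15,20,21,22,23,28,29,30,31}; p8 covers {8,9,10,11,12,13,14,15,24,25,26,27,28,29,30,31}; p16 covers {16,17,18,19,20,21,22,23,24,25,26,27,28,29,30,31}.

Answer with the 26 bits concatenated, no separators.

01010100011001000110000011

s1 (pos 1,3,5,7,9,11,13,15,17,19,21,23,25,27,29,31): 0⊕0⊕1⊕1⊕0⊕0⊕0⊕1⊕1⊕1⊕0⊕1⊕0⊕0⊕0⊕1 = 1
s2 (pos 2,3,6,7,10,11,14,15,18,19,22,23,26,27,30,31): 0⊕0⊕0⊕1⊕1⊕0⊕1⊕1⊕0⊕1⊕0⊕1⊕0⊕0⊕1⊕1 = 0
s4 (pos 4,5,6,7,12,13,14,15,20,21,22,23,28,29,30,31): 1⊕1⊕0⊕1⊕0⊕0⊕1⊕1⊕0⊕0⊕0⊕1⊕0⊕0⊕1⊕1 = 0
s8 (pos 8,9,10,11,12,13,14,15,24,25,26,27,28,29,30,31): 0⊕0⊕1⊕0⊕0⊕0⊕1⊕1⊕1⊕0⊕0⊕0⊕0⊕0⊕1⊕1 = 0
s16 (pos 16,17,18,19,20,21,22,23,24,25,26,27,28,29,30,31): 1⊕1⊕0⊕1⊕0⊕0⊕0⊕1⊕1⊕0⊕0⊕0⊕0⊕0⊕1⊕1 = 1
Syndrome s16…s1 = 10001 → error at position 17.
Flip position 17: 0001101001000111101000110000011 → 0001101001000111001000110000011
Read data bits from positions 3,5,6,7,9,10,11,12,13,14,15,17,18,19,20,21,22,23,24,25,26,27,28,29,30,31: 01010100011001000110000011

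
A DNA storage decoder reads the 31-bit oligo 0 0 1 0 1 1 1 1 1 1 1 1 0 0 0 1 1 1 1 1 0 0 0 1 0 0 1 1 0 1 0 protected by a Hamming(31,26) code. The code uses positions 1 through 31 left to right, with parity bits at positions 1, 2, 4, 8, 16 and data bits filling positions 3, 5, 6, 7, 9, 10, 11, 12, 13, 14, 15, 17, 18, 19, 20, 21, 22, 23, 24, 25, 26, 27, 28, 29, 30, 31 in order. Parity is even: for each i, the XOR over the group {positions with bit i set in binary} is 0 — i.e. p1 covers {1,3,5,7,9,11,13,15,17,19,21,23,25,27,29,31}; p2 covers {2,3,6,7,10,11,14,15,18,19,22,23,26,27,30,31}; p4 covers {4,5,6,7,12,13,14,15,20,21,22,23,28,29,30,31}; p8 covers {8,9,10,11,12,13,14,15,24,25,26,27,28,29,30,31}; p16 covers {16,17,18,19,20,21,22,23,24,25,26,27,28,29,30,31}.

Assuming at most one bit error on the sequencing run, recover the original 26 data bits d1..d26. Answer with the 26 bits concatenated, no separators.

11111111000111100010011000

s1 (pos 1,3,5,7,9,11,13,15,17,19,21,23,25,27,29,31): 0⊕1⊕1⊕1⊕1⊕1⊕0⊕0⊕1⊕1⊕0⊕0⊕0⊕1⊕0⊕0 = 0
s2 (pos 2,3,6,7,10,11,14,15,18,19,22,23,26,27,30,31): 0⊕1⊕1⊕1⊕1⊕1⊕0⊕0⊕1⊕1⊕0⊕0⊕0⊕1⊕1⊕0 = 1
s4 (pos 4,5,6,7,12,13,14,15,20,21,22,23,28,29,30,31): 0⊕1⊕1⊕1⊕1⊕0⊕0⊕0⊕1⊕0⊕0⊕0⊕1⊕0⊕1⊕0 = 1
s8 (pos 8,9,10,11,12,13,14,15,24,25,26,27,28,29,30,31): 1⊕1⊕1⊕1⊕1⊕0⊕0⊕0⊕1⊕0⊕0⊕1⊕1⊕0⊕1⊕0 = 1
s16 (pos 16,17,18,19,20,21,22,23,24,25,26,27,28,29,30,31): 1⊕1⊕1⊕1⊕1⊕0⊕0⊕0⊕1⊕0⊕0⊕1⊕1⊕0⊕1⊕0 = 1
Syndrome s16…s1 = 11110 → error at position 30.
Flip position 30: 0010111111110001111100010011010 → 0010111111110001111100010011000
Read data bits from positions 3,5,6,7,9,10,11,12,13,14,15,17,18,19,20,21,22,23,24,25,26,27,28,29,30,31: 11111111000111100010011000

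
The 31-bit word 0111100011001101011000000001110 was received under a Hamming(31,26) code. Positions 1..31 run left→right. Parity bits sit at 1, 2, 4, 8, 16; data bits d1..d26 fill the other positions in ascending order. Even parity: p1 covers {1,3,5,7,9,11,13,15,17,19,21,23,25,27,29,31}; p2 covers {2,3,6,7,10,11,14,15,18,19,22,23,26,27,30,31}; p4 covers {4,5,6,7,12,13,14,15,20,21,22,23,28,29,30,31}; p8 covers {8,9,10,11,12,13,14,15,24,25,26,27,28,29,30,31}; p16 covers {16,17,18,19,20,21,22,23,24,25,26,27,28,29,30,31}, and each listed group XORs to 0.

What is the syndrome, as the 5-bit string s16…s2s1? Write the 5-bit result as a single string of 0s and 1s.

s1 (pos 1,3,5,7,9,11,13,15,17,19,21,23,25,27,29,31): 0⊕1⊕1⊕0⊕1⊕0⊕1⊕0⊕0⊕1⊕0⊕0⊕0⊕0⊕1⊕0 = 0
s2 (pos 2,3,6,7,10,11,14,15,18,19,22,23,26,27,30,31): 1⊕1⊕0⊕0⊕1⊕0⊕1⊕0⊕1⊕1⊕0⊕0⊕0⊕0⊕1⊕0 = 1
s4 (pos 4,5,6,7,12,13,14,15,20,21,22,23,28,29,30,31): 1⊕1⊕0⊕0⊕0⊕1⊕1⊕0⊕0⊕0⊕0⊕0⊕1⊕1⊕1⊕0 = 1
s8 (pos 8,9,10,11,12,13,14,15,24,25,26,27,28,29,30,31): 0⊕1⊕1⊕0⊕0⊕1⊕1⊕0⊕0⊕0⊕0⊕0⊕1⊕1⊕1⊕0 = 1
s16 (pos 16,17,18,19,20,21,22,23,24,25,26,27,28,29,30,31): 1⊕0⊕1⊕1⊕0⊕0⊕0⊕0⊕0⊕0⊕0⊕0⊕1⊕1⊕1⊕0 = 0
Syndrome s16…s1 = 01110 → error at position 14.

01110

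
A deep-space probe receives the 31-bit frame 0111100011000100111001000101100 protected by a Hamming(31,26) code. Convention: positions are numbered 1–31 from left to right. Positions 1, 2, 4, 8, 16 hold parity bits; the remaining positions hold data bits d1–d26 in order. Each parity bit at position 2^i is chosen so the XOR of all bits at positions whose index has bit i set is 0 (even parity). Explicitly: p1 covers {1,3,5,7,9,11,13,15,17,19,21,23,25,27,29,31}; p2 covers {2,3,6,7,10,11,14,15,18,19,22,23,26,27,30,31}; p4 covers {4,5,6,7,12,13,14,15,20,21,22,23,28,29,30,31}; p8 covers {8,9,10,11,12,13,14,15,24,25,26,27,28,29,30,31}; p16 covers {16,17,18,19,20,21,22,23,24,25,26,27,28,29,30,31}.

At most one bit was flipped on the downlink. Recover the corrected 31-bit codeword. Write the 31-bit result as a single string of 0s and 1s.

s1 (pos 1,3,5,7,9,11,13,15,17,19,21,23,25,27,29,31): 0⊕1⊕1⊕0⊕1⊕0⊕0⊕0⊕1⊕1⊕0⊕0⊕0⊕0⊕1⊕0 = 0
s2 (pos 2,3,6,7,10,11,14,15,18,19,22,23,26,27,30,31): 1⊕1⊕0⊕0⊕1⊕0⊕1⊕0⊕1⊕1⊕1⊕0⊕1⊕0⊕0⊕0 = 0
s4 (pos 4,5,6,7,12,13,14,15,20,21,22,23,28,29,30,31): 1⊕1⊕0⊕0⊕0⊕0⊕1⊕0⊕0⊕0⊕1⊕0⊕1⊕1⊕0⊕0 = 0
s8 (pos 8,9,10,11,12,13,14,15,24,25,26,27,28,29,30,31): 0⊕1⊕1⊕0⊕0⊕0⊕1⊕0⊕0⊕0⊕1⊕0⊕1⊕1⊕0⊕0 = 0
s16 (pos 16,17,18,19,20,21,22,23,24,25,26,27,28,29,30,31): 0⊕1⊕1⊕1⊕0⊕0⊕1⊕0⊕0⊕0⊕1⊕0⊕1⊕1⊕0⊕0 = 1
Syndrome s16…s1 = 10000 → error at position 16.
Flip position 16: 0111100011000100111001000101100 → 0111100011000101111001000101100

0111100011000101111001000101100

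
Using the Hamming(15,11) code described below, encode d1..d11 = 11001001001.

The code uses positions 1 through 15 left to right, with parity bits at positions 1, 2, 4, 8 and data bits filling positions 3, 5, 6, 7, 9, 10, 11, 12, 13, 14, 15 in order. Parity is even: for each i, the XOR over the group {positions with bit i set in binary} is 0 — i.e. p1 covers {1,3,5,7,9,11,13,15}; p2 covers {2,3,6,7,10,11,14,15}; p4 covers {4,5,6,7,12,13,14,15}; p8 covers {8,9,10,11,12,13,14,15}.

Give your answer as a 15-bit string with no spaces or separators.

Place data at non-parity positions: p1 p2 1 p4 1 0 0 p8 1 0 0 1 0 0 1
p1 (pos 1,3,5,7,9,11,13,15): XOR of data positions = 1⊕1⊕0⊕1⊕0⊕0⊕1 = 0
p2 (pos 2,3,6,7,10,11,14,15): XOR of data positions = 1⊕0⊕0⊕0⊕0⊕0⊕1 = 0
p4 (pos 4,5,6,7,12,13,14,15): XOR of data positions = 1⊕0⊕0⊕1⊕0⊕0⊕1 = 1
p8 (pos 8,9,10,11,12,13,14,15): XOR of data positions = 1⊕0⊕0⊕1⊕0⊕0⊕1 = 1
Codeword: 001110011001001

001110011001001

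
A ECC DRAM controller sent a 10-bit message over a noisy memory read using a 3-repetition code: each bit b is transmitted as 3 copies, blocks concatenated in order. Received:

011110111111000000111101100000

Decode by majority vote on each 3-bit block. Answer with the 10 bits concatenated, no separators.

1111001100

Block 1 (011): 2 ones → 1
Block 2 (110): 2 ones → 1
Block 3 (111): 3 ones → 1
Block 4 (111): 3 ones → 1
Block 5 (000): 0 ones → 0
Block 6 (000): 0 ones → 0
Block 7 (111): 3 ones → 1
Block 8 (101): 2 ones → 1
Block 9 (100): 1 one → 0
Block 10 (000): 0 ones → 0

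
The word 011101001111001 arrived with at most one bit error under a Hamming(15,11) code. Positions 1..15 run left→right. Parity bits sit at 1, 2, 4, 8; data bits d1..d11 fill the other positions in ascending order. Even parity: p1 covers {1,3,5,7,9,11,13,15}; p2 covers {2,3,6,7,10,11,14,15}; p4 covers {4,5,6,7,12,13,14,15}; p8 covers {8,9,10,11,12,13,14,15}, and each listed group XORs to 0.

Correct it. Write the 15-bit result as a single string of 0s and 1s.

011101011111001

s1 (pos 1,3,5,7,9,11,13,15): 0⊕1⊕0⊕0⊕1⊕1⊕0⊕1 = 0
s2 (pos 2,3,6,7,10,11,14,15): 1⊕1⊕1⊕0⊕1⊕1⊕0⊕1 = 0
s4 (pos 4,5,6,7,12,13,14,15): 1⊕0⊕1⊕0⊕1⊕0⊕0⊕1 = 0
s8 (pos 8,9,10,11,12,13,14,15): 0⊕1⊕1⊕1⊕1⊕0⊕0⊕1 = 1
Syndrome s8…s1 = 1000 → error at position 8.
Flip position 8: 011101001111001 → 011101011111001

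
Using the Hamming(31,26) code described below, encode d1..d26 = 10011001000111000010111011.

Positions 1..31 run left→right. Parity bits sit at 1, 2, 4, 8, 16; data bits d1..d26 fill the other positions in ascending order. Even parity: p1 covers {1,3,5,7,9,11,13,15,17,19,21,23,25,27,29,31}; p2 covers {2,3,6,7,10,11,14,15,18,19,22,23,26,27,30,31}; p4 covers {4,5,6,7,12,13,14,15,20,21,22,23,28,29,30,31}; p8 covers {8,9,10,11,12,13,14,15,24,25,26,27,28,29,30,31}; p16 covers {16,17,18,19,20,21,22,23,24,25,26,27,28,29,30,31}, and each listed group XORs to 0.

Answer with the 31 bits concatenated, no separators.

Place data at non-parity positions: p1 p2 1 p4 0 0 1 p8 1 0 0 1 0 0 0 p16 1 1 1 0 0 0 0 1 0 1 1 1 0 1 1
p1 (pos 1,3,5,7,9,11,13,15,17,19,21,23,25,27,29,31): XOR of data positions = 1⊕0⊕1⊕1⊕0⊕0⊕0⊕1⊕1⊕0⊕0⊕0⊕1⊕0⊕1 = 1
p2 (pos 2,3,6,7,10,11,14,15,18,19,22,23,26,27,30,31): XOR of data positions = 1⊕0⊕1⊕0⊕0⊕0⊕0⊕1⊕1⊕0⊕0⊕1⊕1⊕1⊕1 = 0
p4 (pos 4,5,6,7,12,13,14,15,20,21,22,23,28,29,30,31): XOR of data positions = 0⊕0⊕1⊕1⊕0⊕0⊕0⊕0⊕0⊕0⊕0⊕1⊕0⊕1⊕1 = 1
p8 (pos 8,9,10,11,12,13,14,15,24,25,26,27,28,29,30,31): XOR of data positions = 1⊕0⊕0⊕1⊕0⊕0⊕0⊕1⊕0⊕1⊕1⊕1⊕0⊕1⊕1 = 0
p16 (pos 16,17,18,19,20,21,22,23,24,25,26,27,28,29,30,31): XOR of data positions = 1⊕1⊕1⊕0⊕0⊕0⊕0⊕1⊕0⊕1⊕1⊕1⊕0⊕1⊕1 = 1
Codeword: 1011001010010001111000010111011

1011001010010001111000010111011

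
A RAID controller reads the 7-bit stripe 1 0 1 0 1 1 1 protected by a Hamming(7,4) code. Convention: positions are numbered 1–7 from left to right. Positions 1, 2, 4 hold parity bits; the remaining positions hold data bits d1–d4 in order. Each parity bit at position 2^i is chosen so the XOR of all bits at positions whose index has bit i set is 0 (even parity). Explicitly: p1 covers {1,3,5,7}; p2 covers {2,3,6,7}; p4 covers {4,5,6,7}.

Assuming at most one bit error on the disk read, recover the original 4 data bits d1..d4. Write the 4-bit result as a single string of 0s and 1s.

s1 (pos 1,3,5,7): 1⊕1⊕1⊕1 = 0
s2 (pos 2,3,6,7): 0⊕1⊕1⊕1 = 1
s4 (pos 4,5,6,7): 0⊕1⊕1⊕1 = 1
Syndrome s4…s1 = 110 → error at position 6.
Flip position 6: 1010111 → 1010101
Read data bits from positions 3,5,6,7: 1101

1101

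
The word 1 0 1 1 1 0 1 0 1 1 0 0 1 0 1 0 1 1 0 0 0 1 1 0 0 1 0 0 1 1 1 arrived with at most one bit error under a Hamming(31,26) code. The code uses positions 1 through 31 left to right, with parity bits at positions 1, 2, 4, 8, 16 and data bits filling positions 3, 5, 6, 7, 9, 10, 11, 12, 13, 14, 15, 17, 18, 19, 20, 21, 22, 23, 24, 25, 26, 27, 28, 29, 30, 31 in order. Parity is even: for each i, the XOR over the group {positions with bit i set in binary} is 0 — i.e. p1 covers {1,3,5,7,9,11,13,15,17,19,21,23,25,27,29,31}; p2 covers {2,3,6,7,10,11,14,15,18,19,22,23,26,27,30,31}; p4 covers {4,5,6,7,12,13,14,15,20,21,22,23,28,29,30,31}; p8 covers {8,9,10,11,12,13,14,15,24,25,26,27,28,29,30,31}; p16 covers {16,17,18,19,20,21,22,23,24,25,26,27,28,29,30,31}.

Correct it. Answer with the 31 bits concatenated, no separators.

s1 (pos 1,3,5,7,9,11,13,15,17,19,21,23,25,27,29,31): 1⊕1⊕1⊕1⊕1⊕0⊕1⊕1⊕1⊕0⊕0⊕1⊕0⊕0⊕1⊕1 = 1
s2 (pos 2,3,6,7,10,11,14,15,18,19,22,23,26,27,30,31): 0⊕1⊕0⊕1⊕1⊕0⊕0⊕1⊕1⊕0⊕1⊕1⊕1⊕0⊕1⊕1 = 0
s4 (pos 4,5,6,7,12,13,14,15,20,21,22,23,28,29,30,31): 1⊕1⊕0⊕1⊕0⊕1⊕0⊕1⊕0⊕0⊕1⊕1⊕0⊕1⊕1⊕1 = 0
s8 (pos 8,9,10,11,12,13,14,15,24,25,26,27,28,29,30,31): 0⊕1⊕1⊕0⊕0⊕1⊕0⊕1⊕0⊕0⊕1⊕0⊕0⊕1⊕1⊕1 = 0
s16 (pos 16,17,18,19,20,21,22,23,24,25,26,27,28,29,30,31): 0⊕1⊕1⊕0⊕0⊕0⊕1⊕1⊕0⊕0⊕1⊕0⊕0⊕1⊕1⊕1 = 0
Syndrome s16…s1 = 00001 → error at position 1.
Flip position 1: 1011101011001010110001100100111 → 0011101011001010110001100100111

0011101011001010110001100100111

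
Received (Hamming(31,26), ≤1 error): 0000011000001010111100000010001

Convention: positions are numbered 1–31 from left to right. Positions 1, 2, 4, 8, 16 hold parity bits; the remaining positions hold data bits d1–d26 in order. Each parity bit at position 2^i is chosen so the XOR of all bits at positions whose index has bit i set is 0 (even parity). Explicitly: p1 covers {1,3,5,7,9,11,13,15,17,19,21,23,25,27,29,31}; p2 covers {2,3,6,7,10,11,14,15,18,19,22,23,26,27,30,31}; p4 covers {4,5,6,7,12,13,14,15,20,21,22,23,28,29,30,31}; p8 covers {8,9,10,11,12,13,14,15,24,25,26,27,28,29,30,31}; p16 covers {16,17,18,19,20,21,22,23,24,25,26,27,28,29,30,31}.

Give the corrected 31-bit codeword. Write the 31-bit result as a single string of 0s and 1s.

s1 (pos 1,3,5,7,9,11,13,15,17,19,21,23,25,27,29,31): 0⊕0⊕0⊕1⊕0⊕0⊕1⊕1⊕1⊕1⊕0⊕0⊕0⊕1⊕0⊕1 = 1
s2 (pos 2,3,6,7,10,11,14,15,18,19,22,23,26,27,30,31): 0⊕0⊕1⊕1⊕0⊕0⊕0⊕1⊕1⊕1⊕0⊕0⊕0⊕1⊕0⊕1 = 1
s4 (pos 4,5,6,7,12,13,14,15,20,21,22,23,28,29,30,31): 0⊕0⊕1⊕1⊕0⊕1⊕0⊕1⊕1⊕0⊕0⊕0⊕0⊕0⊕0⊕1 = 0
s8 (pos 8,9,10,11,12,13,14,15,24,25,26,27,28,29,30,31): 0⊕0⊕0⊕0⊕0⊕1⊕0⊕1⊕0⊕0⊕0⊕1⊕0⊕0⊕0⊕1 = 0
s16 (pos 16,17,18,19,20,21,22,23,24,25,26,27,28,29,30,31): 0⊕1⊕1⊕1⊕1⊕0⊕0⊕0⊕0⊕0⊕0⊕1⊕0⊕0⊕0⊕1 = 0
Syndrome s16…s1 = 00011 → error at position 3.
Flip position 3: 0000011000001010111100000010001 → 0010011000001010111100000010001

0010011000001010111100000010001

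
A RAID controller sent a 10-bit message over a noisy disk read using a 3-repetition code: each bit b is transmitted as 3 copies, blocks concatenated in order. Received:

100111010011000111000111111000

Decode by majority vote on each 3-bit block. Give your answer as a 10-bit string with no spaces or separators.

Block 1 (100): 1 one → 0
Block 2 (111): 3 ones → 1
Block 3 (010): 1 one → 0
Block 4 (011): 2 ones → 1
Block 5 (000): 0 ones → 0
Block 6 (111): 3 ones → 1
Block 7 (000): 0 ones → 0
Block 8 (111): 3 ones → 1
Block 9 (111): 3 ones → 1
Block 10 (000): 0 ones → 0

0101010110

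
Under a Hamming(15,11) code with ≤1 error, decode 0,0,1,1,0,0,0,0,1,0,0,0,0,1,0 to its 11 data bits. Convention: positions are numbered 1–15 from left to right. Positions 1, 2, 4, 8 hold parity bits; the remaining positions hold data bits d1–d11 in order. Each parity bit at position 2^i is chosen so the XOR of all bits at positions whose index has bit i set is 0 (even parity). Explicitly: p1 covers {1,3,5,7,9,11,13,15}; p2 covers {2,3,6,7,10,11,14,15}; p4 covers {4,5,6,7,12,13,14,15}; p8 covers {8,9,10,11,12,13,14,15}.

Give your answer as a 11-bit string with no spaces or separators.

10001000010

s1 (pos 1,3,5,7,9,11,13,15): 0⊕1⊕0⊕0⊕1⊕0⊕0⊕0 = 0
s2 (pos 2,3,6,7,10,11,14,15): 0⊕1⊕0⊕0⊕0⊕0⊕1⊕0 = 0
s4 (pos 4,5,6,7,12,13,14,15): 1⊕0⊕0⊕0⊕0⊕0⊕1⊕0 = 0
s8 (pos 8,9,10,11,12,13,14,15): 0⊕1⊕0⊕0⊕0⊕0⊕1⊕0 = 0
Syndrome s8…s1 = 0000 → no error.
Read data bits from positions 3,5,6,7,9,10,11,12,13,14,15: 10001000010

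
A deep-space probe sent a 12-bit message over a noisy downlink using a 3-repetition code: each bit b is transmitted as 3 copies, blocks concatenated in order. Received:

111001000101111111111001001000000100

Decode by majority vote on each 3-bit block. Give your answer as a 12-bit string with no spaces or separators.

Block 1 (111): 3 ones → 1
Block 2 (001): 1 one → 0
Block 3 (000): 0 ones → 0
Block 4 (101): 2 ones → 1
Block 5 (111): 3 ones → 1
Block 6 (111): 3 ones → 1
Block 7 (111): 3 ones → 1
Block 8 (001): 1 one → 0
Block 9 (001): 1 one → 0
Block 10 (000): 0 ones → 0
Block 11 (000): 0 ones → 0
Block 12 (100): 1 one → 0

100111100000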